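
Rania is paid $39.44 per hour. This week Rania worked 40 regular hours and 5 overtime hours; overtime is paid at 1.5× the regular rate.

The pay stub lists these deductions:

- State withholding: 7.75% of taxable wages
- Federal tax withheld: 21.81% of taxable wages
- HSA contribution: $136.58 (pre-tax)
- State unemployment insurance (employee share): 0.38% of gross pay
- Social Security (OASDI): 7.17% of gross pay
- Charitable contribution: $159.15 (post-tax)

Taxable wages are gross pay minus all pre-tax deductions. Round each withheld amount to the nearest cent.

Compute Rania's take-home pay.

Regular pay: 40 × $39.44 = $1,577.60
Overtime pay: 5 × $39.44 × 1.5 = $295.80
Gross pay = $1,577.60 + $295.80 = $1,873.40
HSA contribution: $136.58
Taxable wages = $1,873.40 − $136.58 = $1,736.82
State withholding: $1,736.82 × 0.0775 = $134.60
Federal tax withheld: $1,736.82 × 0.2181 = $378.80
Social Security (OASDI): $1,873.40 × 0.0717 = $134.32
State unemployment insurance (employee share): $1,873.40 × 0.0038 = $7.12
Charitable contribution: $159.15
Total deductions = $136.58 + $134.60 + $378.80 + $134.32 + $7.12 + $159.15 = $950.57
Net pay = $1,873.40 − $950.57 = $922.83

$922.83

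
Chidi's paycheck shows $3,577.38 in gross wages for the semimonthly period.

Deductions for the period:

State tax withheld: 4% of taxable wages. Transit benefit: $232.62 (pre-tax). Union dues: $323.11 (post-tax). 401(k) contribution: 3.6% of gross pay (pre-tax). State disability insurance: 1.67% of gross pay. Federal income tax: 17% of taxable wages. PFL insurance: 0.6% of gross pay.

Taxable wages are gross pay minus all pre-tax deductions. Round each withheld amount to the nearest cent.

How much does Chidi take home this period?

401(k) contribution: $3,577.38 × 0.036 = $128.79
Transit benefit: $232.62
Pre-tax total = $128.79 + $232.62 = $361.41
Taxable wages = $3,577.38 − $361.41 = $3,215.97
Federal income tax: $3,215.97 × 0.17 = $546.71
State tax withheld: $3,215.97 × 0.04 = $128.64
State disability insurance: $3,577.38 × 0.0167 = $59.74
PFL insurance: $3,577.38 × 0.006 = $21.46
Union dues: $323.11
Total deductions = $128.79 + $232.62 + $546.71 + $128.64 + $59.74 + $21.46 + $323.11 = $1,441.07
Net pay = $3,577.38 − $1,441.07 = $2,136.31

$2,136.31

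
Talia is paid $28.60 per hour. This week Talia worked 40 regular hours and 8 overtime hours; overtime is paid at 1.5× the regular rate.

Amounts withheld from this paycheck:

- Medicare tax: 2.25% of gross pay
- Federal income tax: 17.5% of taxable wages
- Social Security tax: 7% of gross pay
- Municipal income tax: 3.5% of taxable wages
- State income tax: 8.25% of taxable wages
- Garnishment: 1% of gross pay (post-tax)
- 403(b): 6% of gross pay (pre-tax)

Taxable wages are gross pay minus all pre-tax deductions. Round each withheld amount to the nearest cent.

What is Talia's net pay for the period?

$836.64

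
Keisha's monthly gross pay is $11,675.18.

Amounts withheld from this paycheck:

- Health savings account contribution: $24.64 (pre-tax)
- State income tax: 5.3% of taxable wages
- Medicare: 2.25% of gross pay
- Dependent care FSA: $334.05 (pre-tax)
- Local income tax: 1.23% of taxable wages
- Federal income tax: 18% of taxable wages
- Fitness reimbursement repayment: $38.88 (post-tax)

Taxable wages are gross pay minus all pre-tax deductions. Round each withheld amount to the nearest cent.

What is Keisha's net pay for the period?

Dependent care FSA: $334.05
Health savings account contribution: $24.64
Pre-tax total = $334.05 + $24.64 = $358.69
Taxable wages = $11,675.18 − $358.69 = $11,316.49
Local income tax: $11,316.49 × 0.0123 = $139.19
State income tax: $11,316.49 × 0.053 = $599.77
Federal income tax: $11,316.49 × 0.18 = $2,036.97
Medicare: $11,675.18 × 0.0225 = $262.69
Fitness reimbursement repayment: $38.88
Total deductions = $334.05 + $24.64 + $139.19 + $599.77 + $2,036.97 + $262.69 + $38.88 = $3,436.19
Net pay = $11,675.18 − $3,436.19 = $8,238.99

$8,238.99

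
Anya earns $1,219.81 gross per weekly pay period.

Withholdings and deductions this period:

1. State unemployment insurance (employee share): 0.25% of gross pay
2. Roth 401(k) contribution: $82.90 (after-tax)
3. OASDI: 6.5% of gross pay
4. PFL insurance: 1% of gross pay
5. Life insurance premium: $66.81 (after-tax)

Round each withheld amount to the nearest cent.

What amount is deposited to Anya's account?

$975.56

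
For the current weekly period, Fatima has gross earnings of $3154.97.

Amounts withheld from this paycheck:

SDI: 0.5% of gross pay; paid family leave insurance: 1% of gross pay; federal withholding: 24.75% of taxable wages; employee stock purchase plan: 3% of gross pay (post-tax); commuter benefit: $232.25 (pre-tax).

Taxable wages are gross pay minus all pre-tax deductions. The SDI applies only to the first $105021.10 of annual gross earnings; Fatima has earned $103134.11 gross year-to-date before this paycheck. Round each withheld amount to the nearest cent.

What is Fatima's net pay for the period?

Commuter benefit: $232.25
Taxable wages = $3154.97 − $232.25 = $2922.72
Federal withholding: $2922.72 × 0.2475 = $723.37
SDI: only $105021.10 − $103134.11 = $1886.99 of this check is subject → $1886.99 × 0.005 = $9.43
Paid family leave insurance: $3154.97 × 0.01 = $31.55
Employee stock purchase plan: $3154.97 × 0.03 = $94.65
Total deductions = $232.25 + $723.37 + $9.43 + $31.55 + $94.65 = $1091.25
Net pay = $3154.97 − $1091.25 = $2063.72

$2063.72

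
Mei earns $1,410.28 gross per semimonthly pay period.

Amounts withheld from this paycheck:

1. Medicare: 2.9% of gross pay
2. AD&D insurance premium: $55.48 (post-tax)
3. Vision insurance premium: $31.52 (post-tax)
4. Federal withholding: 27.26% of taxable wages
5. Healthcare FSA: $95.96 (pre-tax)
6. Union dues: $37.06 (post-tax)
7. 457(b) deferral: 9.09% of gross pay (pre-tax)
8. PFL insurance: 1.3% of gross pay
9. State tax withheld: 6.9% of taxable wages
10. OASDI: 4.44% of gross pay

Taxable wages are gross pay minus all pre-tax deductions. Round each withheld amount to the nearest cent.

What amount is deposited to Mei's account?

457(b) deferral: $1,410.28 × 0.0909 = $128.19
Healthcare FSA: $95.96
Pre-tax total = $128.19 + $95.96 = $224.15
Taxable wages = $1,410.28 − $224.15 = $1,186.13
State tax withheld: $1,186.13 × 0.069 = $81.84
Federal withholding: $1,186.13 × 0.2726 = $323.34
PFL insurance: $1,410.28 × 0.013 = $18.33
OASDI: $1,410.28 × 0.0444 = $62.62
Medicare: $1,410.28 × 0.029 = $40.90
AD&D insurance premium: $55.48
Vision insurance premium: $31.52
Union dues: $37.06
Total deductions = $128.19 + $95.96 + $81.84 + $323.34 + $18.33 + $62.62 + $40.90 + $55.48 + $31.52 + $37.06 = $875.24
Net pay = $1,410.28 − $875.24 = $535.04

$535.04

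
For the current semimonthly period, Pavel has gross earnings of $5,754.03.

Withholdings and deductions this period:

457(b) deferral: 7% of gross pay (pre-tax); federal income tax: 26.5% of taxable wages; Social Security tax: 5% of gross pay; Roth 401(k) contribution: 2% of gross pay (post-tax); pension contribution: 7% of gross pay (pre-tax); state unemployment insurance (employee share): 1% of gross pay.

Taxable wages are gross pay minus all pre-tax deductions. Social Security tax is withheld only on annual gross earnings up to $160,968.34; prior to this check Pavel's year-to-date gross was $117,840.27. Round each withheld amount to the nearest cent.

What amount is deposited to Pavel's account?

$3,176.81

457(b) deferral: $5,754.03 × 0.07 = $402.78
Pension contribution: $5,754.03 × 0.07 = $402.78
Pre-tax total = $402.78 + $402.78 = $805.56
Taxable wages = $5,754.03 − $805.56 = $4,948.47
Federal income tax: $4,948.47 × 0.265 = $1,311.34
State unemployment insurance (employee share): $5,754.03 × 0.01 = $57.54
Social Security tax: cap not yet reached, full $5,754.03 is subject → $5,754.03 × 0.05 = $287.70
Roth 401(k) contribution: $5,754.03 × 0.02 = $115.08
Total deductions = $402.78 + $402.78 + $1,311.34 + $57.54 + $287.70 + $115.08 = $2,577.22
Net pay = $5,754.03 − $2,577.22 = $3,176.81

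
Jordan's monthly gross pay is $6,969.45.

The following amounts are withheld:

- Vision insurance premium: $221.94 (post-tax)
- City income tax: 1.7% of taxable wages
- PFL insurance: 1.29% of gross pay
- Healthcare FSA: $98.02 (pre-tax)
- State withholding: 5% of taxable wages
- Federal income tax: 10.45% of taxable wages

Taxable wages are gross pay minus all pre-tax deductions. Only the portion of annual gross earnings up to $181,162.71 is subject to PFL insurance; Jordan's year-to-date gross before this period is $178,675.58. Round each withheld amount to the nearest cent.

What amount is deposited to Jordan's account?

$5,438.97

Healthcare FSA: $98.02
Taxable wages = $6,969.45 − $98.02 = $6,871.43
State withholding: $6,871.43 × 0.05 = $343.57
Federal income tax: $6,871.43 × 0.1045 = $718.06
City income tax: $6,871.43 × 0.017 = $116.81
PFL insurance: only $181,162.71 − $178,675.58 = $2,487.13 of this check is subject → $2,487.13 × 0.0129 = $32.08
Vision insurance premium: $221.94
Total deductions = $98.02 + $343.57 + $718.06 + $116.81 + $32.08 + $221.94 = $1,530.48
Net pay = $6,969.45 − $1,530.48 = $5,438.97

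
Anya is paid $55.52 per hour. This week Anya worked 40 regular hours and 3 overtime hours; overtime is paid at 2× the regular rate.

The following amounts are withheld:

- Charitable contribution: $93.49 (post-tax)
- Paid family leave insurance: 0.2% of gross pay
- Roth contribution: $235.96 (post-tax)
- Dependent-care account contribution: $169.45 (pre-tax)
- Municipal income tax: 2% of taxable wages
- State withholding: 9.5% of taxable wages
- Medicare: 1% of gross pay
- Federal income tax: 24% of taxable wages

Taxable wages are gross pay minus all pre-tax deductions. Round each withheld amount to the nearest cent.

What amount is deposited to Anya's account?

$1,177.89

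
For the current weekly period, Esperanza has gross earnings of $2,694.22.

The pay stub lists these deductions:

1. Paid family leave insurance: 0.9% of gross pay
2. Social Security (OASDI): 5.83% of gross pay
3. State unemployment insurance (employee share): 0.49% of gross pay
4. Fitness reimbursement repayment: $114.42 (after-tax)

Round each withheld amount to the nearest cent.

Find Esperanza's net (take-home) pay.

State unemployment insurance (employee share): $2,694.22 × 0.0049 = $13.20
Paid family leave insurance: $2,694.22 × 0.009 = $24.25
Social Security (OASDI): $2,694.22 × 0.0583 = $157.07
Fitness reimbursement repayment: $114.42
Total deductions = $13.20 + $24.25 + $157.07 + $114.42 = $308.94
Net pay = $2,694.22 − $308.94 = $2,385.28

$2,385.28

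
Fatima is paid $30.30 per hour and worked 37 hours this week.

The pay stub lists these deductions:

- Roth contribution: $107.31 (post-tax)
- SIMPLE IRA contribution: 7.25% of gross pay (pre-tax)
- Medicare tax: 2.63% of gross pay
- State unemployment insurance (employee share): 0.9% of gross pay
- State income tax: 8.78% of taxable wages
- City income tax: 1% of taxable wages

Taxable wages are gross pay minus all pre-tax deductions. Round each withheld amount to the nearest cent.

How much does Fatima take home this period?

$791.24

Gross pay: 37 × $30.30 = $1,121.10
SIMPLE IRA contribution: $1,121.10 × 0.0725 = $81.28
Taxable wages = $1,121.10 − $81.28 = $1,039.82
City income tax: $1,039.82 × 0.01 = $10.40
State income tax: $1,039.82 × 0.0878 = $91.30
Medicare tax: $1,121.10 × 0.0263 = $29.48
State unemployment insurance (employee share): $1,121.10 × 0.009 = $10.09
Roth contribution: $107.31
Total deductions = $81.28 + $10.40 + $91.30 + $29.48 + $10.09 + $107.31 = $329.86
Net pay = $1,121.10 − $329.86 = $791.24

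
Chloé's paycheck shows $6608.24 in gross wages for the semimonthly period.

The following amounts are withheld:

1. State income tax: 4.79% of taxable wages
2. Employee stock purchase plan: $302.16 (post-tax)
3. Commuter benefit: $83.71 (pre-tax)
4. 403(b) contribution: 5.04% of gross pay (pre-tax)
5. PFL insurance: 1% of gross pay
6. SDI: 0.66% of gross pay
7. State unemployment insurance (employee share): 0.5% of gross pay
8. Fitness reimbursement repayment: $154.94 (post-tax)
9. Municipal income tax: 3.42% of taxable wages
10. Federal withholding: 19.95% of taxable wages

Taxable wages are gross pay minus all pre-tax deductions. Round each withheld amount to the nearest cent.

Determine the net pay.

$3848.12

403(b) contribution: $6608.24 × 0.0504 = $333.06
Commuter benefit: $83.71
Pre-tax total = $333.06 + $83.71 = $416.77
Taxable wages = $6608.24 − $416.77 = $6191.47
Federal withholding: $6191.47 × 0.1995 = $1235.20
State income tax: $6191.47 × 0.0479 = $296.57
Municipal income tax: $6191.47 × 0.0342 = $211.75
State unemployment insurance (employee share): $6608.24 × 0.005 = $33.04
SDI: $6608.24 × 0.0066 = $43.61
PFL insurance: $6608.24 × 0.01 = $66.08
Fitness reimbursement repayment: $154.94
Employee stock purchase plan: $302.16
Total deductions = $333.06 + $83.71 + $1235.20 + $296.57 + $211.75 + $33.04 + $43.61 + $66.08 + $154.94 + $302.16 = $2760.12
Net pay = $6608.24 − $2760.12 = $3848.12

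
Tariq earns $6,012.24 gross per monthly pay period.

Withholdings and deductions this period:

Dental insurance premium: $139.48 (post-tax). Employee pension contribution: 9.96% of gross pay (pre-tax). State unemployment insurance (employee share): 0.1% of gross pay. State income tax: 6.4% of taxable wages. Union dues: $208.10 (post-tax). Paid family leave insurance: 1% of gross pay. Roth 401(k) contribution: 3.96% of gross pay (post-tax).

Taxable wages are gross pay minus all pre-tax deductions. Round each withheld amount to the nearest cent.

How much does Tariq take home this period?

Employee pension contribution: $6,012.24 × 0.0996 = $598.82
Taxable wages = $6,012.24 − $598.82 = $5,413.42
State income tax: $5,413.42 × 0.064 = $346.46
Paid family leave insurance: $6,012.24 × 0.01 = $60.12
State unemployment insurance (employee share): $6,012.24 × 0.001 = $6.01
Dental insurance premium: $139.48
Roth 401(k) contribution: $6,012.24 × 0.0396 = $238.08
Union dues: $208.10
Total deductions = $598.82 + $346.46 + $60.12 + $6.01 + $139.48 + $238.08 + $208.10 = $1,597.07
Net pay = $6,012.24 − $1,597.07 = $4,415.17

$4,415.17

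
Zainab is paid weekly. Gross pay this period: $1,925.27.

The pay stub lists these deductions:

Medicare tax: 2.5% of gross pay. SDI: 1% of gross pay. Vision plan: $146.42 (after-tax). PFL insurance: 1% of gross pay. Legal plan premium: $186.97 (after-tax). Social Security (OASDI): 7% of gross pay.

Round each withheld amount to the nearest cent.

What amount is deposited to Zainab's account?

$1,370.48

Medicare tax: $1,925.27 × 0.025 = $48.13
Social Security (OASDI): $1,925.27 × 0.07 = $134.77
PFL insurance: $1,925.27 × 0.01 = $19.25
SDI: $1,925.27 × 0.01 = $19.25
Vision plan: $146.42
Legal plan premium: $186.97
Total deductions = $48.13 + $134.77 + $19.25 + $19.25 + $146.42 + $186.97 = $554.79
Net pay = $1,925.27 − $554.79 = $1,370.48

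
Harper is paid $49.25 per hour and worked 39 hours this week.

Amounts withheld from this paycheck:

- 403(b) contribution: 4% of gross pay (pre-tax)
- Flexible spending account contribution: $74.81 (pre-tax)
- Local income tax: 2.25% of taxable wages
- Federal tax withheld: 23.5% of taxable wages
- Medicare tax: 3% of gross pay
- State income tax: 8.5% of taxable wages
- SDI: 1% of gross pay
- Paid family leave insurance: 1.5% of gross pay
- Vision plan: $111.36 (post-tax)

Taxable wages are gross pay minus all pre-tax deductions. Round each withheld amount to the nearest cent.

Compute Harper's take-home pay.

Gross pay: 39 × $49.25 = $1,920.75
403(b) contribution: $1,920.75 × 0.04 = $76.83
Flexible spending account contribution: $74.81
Pre-tax total = $76.83 + $74.81 = $151.64
Taxable wages = $1,920.75 − $151.64 = $1,769.11
Local income tax: $1,769.11 × 0.0225 = $39.80
State income tax: $1,769.11 × 0.085 = $150.37
Federal tax withheld: $1,769.11 × 0.235 = $415.74
SDI: $1,920.75 × 0.01 = $19.21
Paid family leave insurance: $1,920.75 × 0.015 = $28.81
Medicare tax: $1,920.75 × 0.03 = $57.62
Vision plan: $111.36
Total deductions = $76.83 + $74.81 + $39.80 + $150.37 + $415.74 + $19.21 + $28.81 + $57.62 + $111.36 = $974.55
Net pay = $1,920.75 − $974.55 = $946.20

$946.20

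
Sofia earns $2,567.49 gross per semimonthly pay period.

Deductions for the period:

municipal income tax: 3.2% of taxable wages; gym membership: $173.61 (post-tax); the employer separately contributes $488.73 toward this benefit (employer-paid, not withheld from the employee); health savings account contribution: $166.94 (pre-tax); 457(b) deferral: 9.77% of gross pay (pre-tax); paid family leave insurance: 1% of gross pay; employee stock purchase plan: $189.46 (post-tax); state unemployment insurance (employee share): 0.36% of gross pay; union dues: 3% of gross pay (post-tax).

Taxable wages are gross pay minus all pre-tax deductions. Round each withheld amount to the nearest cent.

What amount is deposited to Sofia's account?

457(b) deferral: $2,567.49 × 0.0977 = $250.84
Health savings account contribution: $166.94
Pre-tax total = $250.84 + $166.94 = $417.78
Taxable wages = $2,567.49 − $417.78 = $2,149.71
Municipal income tax: $2,149.71 × 0.032 = $68.79
State unemployment insurance (employee share): $2,567.49 × 0.0036 = $9.24
Paid family leave insurance: $2,567.49 × 0.01 = $25.67
Union dues: $2,567.49 × 0.03 = $77.02
Gym membership: $173.61
Employee stock purchase plan: $189.46
(Employer's $488.73 toward gym membership is not withheld from the employee.)
Total deductions = $250.84 + $166.94 + $68.79 + $9.24 + $25.67 + $77.02 + $173.61 + $189.46 = $961.57
Net pay = $2,567.49 − $961.57 = $1,605.92

$1,605.92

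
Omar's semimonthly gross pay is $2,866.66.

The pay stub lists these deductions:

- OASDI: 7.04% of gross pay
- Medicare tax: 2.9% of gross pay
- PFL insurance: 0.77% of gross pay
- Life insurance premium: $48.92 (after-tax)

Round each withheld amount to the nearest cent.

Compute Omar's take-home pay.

OASDI: $2,866.66 × 0.0704 = $201.81
PFL insurance: $2,866.66 × 0.0077 = $22.07
Medicare tax: $2,866.66 × 0.029 = $83.13
Life insurance premium: $48.92
Total deductions = $201.81 + $22.07 + $83.13 + $48.92 = $355.93
Net pay = $2,866.66 − $355.93 = $2,510.73

$2,510.73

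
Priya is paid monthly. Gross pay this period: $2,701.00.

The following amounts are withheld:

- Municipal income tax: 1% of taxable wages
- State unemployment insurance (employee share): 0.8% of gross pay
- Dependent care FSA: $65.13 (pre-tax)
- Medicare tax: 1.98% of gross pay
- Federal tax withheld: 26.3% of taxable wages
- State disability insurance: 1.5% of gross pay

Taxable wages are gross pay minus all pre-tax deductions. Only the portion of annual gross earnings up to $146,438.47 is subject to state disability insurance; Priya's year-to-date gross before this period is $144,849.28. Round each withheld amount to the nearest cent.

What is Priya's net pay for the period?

Dependent care FSA: $65.13
Taxable wages = $2,701.00 − $65.13 = $2,635.87
Municipal income tax: $2,635.87 × 0.01 = $26.36
Federal tax withheld: $2,635.87 × 0.263 = $693.23
State unemployment insurance (employee share): $2,701.00 × 0.008 = $21.61
State disability insurance: only $146,438.47 − $144,849.28 = $1,589.19 of this check is subject → $1,589.19 × 0.015 = $23.84
Medicare tax: $2,701.00 × 0.0198 = $53.48
Total deductions = $65.13 + $26.36 + $693.23 + $21.61 + $23.84 + $53.48 = $883.65
Net pay = $2,701.00 − $883.65 = $1,817.35

$1,817.35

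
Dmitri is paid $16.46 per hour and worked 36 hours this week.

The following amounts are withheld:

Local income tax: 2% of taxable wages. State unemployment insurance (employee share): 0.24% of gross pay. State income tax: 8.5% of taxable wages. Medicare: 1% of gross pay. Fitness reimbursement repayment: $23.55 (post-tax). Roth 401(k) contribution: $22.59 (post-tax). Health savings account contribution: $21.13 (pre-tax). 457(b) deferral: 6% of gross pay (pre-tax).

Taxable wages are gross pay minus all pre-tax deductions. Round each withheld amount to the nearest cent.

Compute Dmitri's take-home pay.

$426.12

Gross pay: 36 × $16.46 = $592.56
Health savings account contribution: $21.13
457(b) deferral: $592.56 × 0.06 = $35.55
Pre-tax total = $21.13 + $35.55 = $56.68
Taxable wages = $592.56 − $56.68 = $535.88
State income tax: $535.88 × 0.085 = $45.55
Local income tax: $535.88 × 0.02 = $10.72
State unemployment insurance (employee share): $592.56 × 0.0024 = $1.42
Medicare: $592.56 × 0.01 = $5.93
Roth 401(k) contribution: $22.59
Fitness reimbursement repayment: $23.55
Total deductions = $21.13 + $35.55 + $45.55 + $10.72 + $1.42 + $5.93 + $22.59 + $23.55 = $166.44
Net pay = $592.56 − $166.44 = $426.12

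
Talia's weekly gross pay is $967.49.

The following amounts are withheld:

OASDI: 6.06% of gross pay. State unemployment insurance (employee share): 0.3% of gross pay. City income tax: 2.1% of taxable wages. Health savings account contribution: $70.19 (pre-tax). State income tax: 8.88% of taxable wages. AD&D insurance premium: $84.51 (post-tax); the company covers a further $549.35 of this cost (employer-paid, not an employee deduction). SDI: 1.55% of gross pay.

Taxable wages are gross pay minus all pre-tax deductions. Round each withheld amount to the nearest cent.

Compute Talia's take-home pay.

Health savings account contribution: $70.19
Taxable wages = $967.49 − $70.19 = $897.30
City income tax: $897.30 × 0.021 = $18.84
State income tax: $897.30 × 0.0888 = $79.68
State unemployment insurance (employee share): $967.49 × 0.003 = $2.90
OASDI: $967.49 × 0.0606 = $58.63
SDI: $967.49 × 0.0155 = $15.00
AD&D insurance premium: $84.51
(Employer's $549.35 toward AD&D insurance premium is not withheld from the employee.)
Total deductions = $70.19 + $18.84 + $79.68 + $2.90 + $58.63 + $15.00 + $84.51 = $329.75
Net pay = $967.49 − $329.75 = $637.74

$637.74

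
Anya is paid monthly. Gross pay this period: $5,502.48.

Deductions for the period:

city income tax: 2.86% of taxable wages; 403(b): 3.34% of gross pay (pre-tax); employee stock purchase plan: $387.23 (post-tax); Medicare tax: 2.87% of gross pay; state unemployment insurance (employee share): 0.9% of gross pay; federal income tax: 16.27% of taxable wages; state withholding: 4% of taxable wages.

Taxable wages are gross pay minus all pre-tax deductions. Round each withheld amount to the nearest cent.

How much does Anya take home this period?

403(b): $5,502.48 × 0.0334 = $183.78
Taxable wages = $5,502.48 − $183.78 = $5,318.70
State withholding: $5,318.70 × 0.04 = $212.75
Federal income tax: $5,318.70 × 0.1627 = $865.35
City income tax: $5,318.70 × 0.0286 = $152.11
State unemployment insurance (employee share): $5,502.48 × 0.009 = $49.52
Medicare tax: $5,502.48 × 0.0287 = $157.92
Employee stock purchase plan: $387.23
Total deductions = $183.78 + $212.75 + $865.35 + $152.11 + $49.52 + $157.92 + $387.23 = $2,008.66
Net pay = $5,502.48 − $2,008.66 = $3,493.82

$3,493.82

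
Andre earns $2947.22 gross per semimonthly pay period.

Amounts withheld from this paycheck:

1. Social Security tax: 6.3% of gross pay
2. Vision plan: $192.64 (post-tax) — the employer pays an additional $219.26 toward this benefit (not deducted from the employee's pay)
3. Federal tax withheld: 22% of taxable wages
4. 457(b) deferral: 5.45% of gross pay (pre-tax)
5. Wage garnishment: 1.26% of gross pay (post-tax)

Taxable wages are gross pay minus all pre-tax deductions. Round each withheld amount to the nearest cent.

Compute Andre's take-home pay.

457(b) deferral: $2947.22 × 0.0545 = $160.62
Taxable wages = $2947.22 − $160.62 = $2786.60
Federal tax withheld: $2786.60 × 0.22 = $613.05
Social Security tax: $2947.22 × 0.063 = $185.67
Wage garnishment: $2947.22 × 0.0126 = $37.13
Vision plan: $192.64
(Employer's $219.26 toward vision plan is not withheld from the employee.)
Total deductions = $160.62 + $613.05 + $185.67 + $37.13 + $192.64 = $1189.11
Net pay = $2947.22 − $1189.11 = $1758.11

$1758.11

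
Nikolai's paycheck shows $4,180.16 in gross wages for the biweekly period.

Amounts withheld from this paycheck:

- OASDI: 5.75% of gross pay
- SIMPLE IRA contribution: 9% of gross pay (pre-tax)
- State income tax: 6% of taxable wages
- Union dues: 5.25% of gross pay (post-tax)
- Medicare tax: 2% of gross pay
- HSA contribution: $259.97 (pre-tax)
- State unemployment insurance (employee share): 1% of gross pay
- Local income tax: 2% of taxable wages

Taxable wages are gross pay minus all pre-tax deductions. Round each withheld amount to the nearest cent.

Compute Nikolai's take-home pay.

$2,675.24

HSA contribution: $259.97
SIMPLE IRA contribution: $4,180.16 × 0.09 = $376.21
Pre-tax total = $259.97 + $376.21 = $636.18
Taxable wages = $4,180.16 − $636.18 = $3,543.98
State income tax: $3,543.98 × 0.06 = $212.64
Local income tax: $3,543.98 × 0.02 = $70.88
State unemployment insurance (employee share): $4,180.16 × 0.01 = $41.80
Medicare tax: $4,180.16 × 0.02 = $83.60
OASDI: $4,180.16 × 0.0575 = $240.36
Union dues: $4,180.16 × 0.0525 = $219.46
Total deductions = $259.97 + $376.21 + $212.64 + $70.88 + $41.80 + $83.60 + $240.36 + $219.46 = $1,504.92
Net pay = $4,180.16 − $1,504.92 = $2,675.24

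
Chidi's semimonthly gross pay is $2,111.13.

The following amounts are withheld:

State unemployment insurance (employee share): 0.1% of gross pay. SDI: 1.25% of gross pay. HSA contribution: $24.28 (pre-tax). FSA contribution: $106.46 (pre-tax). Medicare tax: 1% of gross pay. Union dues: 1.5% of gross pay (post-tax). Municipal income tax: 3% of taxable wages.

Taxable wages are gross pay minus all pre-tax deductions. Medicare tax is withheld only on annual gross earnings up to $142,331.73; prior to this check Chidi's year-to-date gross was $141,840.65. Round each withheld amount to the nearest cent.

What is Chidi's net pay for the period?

$1,855.90

FSA contribution: $106.46
HSA contribution: $24.28
Pre-tax total = $106.46 + $24.28 = $130.74
Taxable wages = $2,111.13 − $130.74 = $1,980.39
Municipal income tax: $1,980.39 × 0.03 = $59.41
State unemployment insurance (employee share): $2,111.13 × 0.001 = $2.11
Medicare tax: only $142,331.73 − $141,840.65 = $491.08 of this check is subject → $491.08 × 0.01 = $4.91
SDI: $2,111.13 × 0.0125 = $26.39
Union dues: $2,111.13 × 0.015 = $31.67
Total deductions = $106.46 + $24.28 + $59.41 + $2.11 + $4.91 + $26.39 + $31.67 = $255.23
Net pay = $2,111.13 − $255.23 = $1,855.90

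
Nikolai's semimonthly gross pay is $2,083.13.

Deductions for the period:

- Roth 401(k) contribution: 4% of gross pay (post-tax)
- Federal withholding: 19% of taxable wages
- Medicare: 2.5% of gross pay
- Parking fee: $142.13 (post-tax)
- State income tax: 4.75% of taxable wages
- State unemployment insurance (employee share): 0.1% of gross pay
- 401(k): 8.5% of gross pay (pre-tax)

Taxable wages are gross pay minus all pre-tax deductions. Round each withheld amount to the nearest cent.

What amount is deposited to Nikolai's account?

$1,173.75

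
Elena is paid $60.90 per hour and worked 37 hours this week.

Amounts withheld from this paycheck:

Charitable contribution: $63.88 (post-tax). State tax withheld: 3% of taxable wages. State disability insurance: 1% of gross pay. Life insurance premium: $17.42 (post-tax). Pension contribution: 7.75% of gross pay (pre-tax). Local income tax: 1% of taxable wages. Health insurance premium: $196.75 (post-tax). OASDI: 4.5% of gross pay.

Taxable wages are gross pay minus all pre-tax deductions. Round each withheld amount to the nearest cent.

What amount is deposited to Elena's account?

$1,593.54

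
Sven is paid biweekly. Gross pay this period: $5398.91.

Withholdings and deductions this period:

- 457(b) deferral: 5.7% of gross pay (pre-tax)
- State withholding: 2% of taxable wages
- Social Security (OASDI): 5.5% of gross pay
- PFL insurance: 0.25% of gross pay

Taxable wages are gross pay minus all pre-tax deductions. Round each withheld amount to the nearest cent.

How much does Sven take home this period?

457(b) deferral: $5398.91 × 0.057 = $307.74
Taxable wages = $5398.91 − $307.74 = $5091.17
State withholding: $5091.17 × 0.02 = $101.82
Social Security (OASDI): $5398.91 × 0.055 = $296.94
PFL insurance: $5398.91 × 0.0025 = $13.50
Total deductions = $307.74 + $101.82 + $296.94 + $13.50 = $720.00
Net pay = $5398.91 − $720.00 = $4678.91

$4678.91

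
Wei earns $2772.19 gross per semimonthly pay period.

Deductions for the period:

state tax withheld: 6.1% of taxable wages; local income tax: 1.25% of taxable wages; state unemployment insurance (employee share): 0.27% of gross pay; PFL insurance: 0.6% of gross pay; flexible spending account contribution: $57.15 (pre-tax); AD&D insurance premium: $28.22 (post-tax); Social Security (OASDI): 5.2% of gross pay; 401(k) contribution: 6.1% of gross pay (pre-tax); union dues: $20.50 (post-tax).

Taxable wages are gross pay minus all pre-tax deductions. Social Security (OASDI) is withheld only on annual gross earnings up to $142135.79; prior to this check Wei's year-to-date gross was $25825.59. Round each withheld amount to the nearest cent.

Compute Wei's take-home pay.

401(k) contribution: $2772.19 × 0.061 = $169.10
Flexible spending account contribution: $57.15
Pre-tax total = $169.10 + $57.15 = $226.25
Taxable wages = $2772.19 − $226.25 = $2545.94
State tax withheld: $2545.94 × 0.061 = $155.30
Local income tax: $2545.94 × 0.0125 = $31.82
State unemployment insurance (employee share): $2772.19 × 0.0027 = $7.48
Social Security (OASDI): cap not yet reached, full $2772.19 is subject → $2772.19 × 0.052 = $144.15
PFL insurance: $2772.19 × 0.006 = $16.63
AD&D insurance premium: $28.22
Union dues: $20.50
Total deductions = $169.10 + $57.15 + $155.30 + $31.82 + $7.48 + $144.15 + $16.63 + $28.22 + $20.50 = $630.35
Net pay = $2772.19 − $630.35 = $2141.84

$2141.84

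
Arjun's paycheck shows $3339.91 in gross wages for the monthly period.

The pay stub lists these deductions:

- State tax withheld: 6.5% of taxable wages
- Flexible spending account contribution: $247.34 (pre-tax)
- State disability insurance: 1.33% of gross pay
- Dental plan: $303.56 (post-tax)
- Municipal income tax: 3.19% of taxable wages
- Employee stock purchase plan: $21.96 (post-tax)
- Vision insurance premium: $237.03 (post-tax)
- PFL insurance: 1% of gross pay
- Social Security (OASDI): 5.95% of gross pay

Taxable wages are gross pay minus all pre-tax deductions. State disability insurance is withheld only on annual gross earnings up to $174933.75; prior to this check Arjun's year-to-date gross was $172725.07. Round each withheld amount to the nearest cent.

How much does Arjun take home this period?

$1968.85

Flexible spending account contribution: $247.34
Taxable wages = $3339.91 − $247.34 = $3092.57
Municipal income tax: $3092.57 × 0.0319 = $98.65
State tax withheld: $3092.57 × 0.065 = $201.02
State disability insurance: only $174933.75 − $172725.07 = $2208.68 of this check is subject → $2208.68 × 0.0133 = $29.38
Social Security (OASDI): $3339.91 × 0.0595 = $198.72
PFL insurance: $3339.91 × 0.01 = $33.40
Employee stock purchase plan: $21.96
Vision insurance premium: $237.03
Dental plan: $303.56
Total deductions = $247.34 + $98.65 + $201.02 + $29.38 + $198.72 + $33.40 + $21.96 + $237.03 + $303.56 = $1371.06
Net pay = $3339.91 − $1371.06 = $1968.85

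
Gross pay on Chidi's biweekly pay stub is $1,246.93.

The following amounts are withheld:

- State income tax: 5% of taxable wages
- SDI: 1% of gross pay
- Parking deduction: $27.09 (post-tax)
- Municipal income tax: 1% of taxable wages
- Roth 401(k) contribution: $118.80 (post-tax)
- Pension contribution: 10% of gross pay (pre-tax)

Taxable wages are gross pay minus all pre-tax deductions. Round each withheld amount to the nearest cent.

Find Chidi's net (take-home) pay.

$896.55

Pension contribution: $1,246.93 × 0.1 = $124.69
Taxable wages = $1,246.93 − $124.69 = $1,122.24
State income tax: $1,122.24 × 0.05 = $56.11
Municipal income tax: $1,122.24 × 0.01 = $11.22
SDI: $1,246.93 × 0.01 = $12.47
Parking deduction: $27.09
Roth 401(k) contribution: $118.80
Total deductions = $124.69 + $56.11 + $11.22 + $12.47 + $27.09 + $118.80 = $350.38
Net pay = $1,246.93 − $350.38 = $896.55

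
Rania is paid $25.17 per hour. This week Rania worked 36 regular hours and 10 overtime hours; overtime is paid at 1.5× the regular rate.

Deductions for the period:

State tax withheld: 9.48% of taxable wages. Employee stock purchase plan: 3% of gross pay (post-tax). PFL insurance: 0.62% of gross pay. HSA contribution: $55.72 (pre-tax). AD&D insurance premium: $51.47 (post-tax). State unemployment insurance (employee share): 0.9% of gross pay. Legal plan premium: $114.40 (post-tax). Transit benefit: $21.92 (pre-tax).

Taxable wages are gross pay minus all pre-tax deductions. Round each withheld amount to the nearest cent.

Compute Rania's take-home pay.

$867.81

Regular pay: 36 × $25.17 = $906.12
Overtime pay: 10 × $25.17 × 1.5 = $377.55
Gross pay = $906.12 + $377.55 = $1,283.67
Transit benefit: $21.92
HSA contribution: $55.72
Pre-tax total = $21.92 + $55.72 = $77.64
Taxable wages = $1,283.67 − $77.64 = $1,206.03
State tax withheld: $1,206.03 × 0.0948 = $114.33
State unemployment insurance (employee share): $1,283.67 × 0.009 = $11.55
PFL insurance: $1,283.67 × 0.0062 = $7.96
AD&D insurance premium: $51.47
Legal plan premium: $114.40
Employee stock purchase plan: $1,283.67 × 0.03 = $38.51
Total deductions = $21.92 + $55.72 + $114.33 + $11.55 + $7.96 + $51.47 + $114.40 + $38.51 = $415.86
Net pay = $1,283.67 − $415.86 = $867.81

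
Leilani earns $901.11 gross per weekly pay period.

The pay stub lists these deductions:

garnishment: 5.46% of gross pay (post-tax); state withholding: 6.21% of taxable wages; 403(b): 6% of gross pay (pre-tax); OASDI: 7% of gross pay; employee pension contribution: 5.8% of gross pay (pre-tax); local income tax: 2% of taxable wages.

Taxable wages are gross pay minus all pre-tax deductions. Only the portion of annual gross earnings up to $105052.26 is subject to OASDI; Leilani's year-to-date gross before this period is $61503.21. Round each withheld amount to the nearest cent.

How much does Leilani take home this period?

403(b): $901.11 × 0.06 = $54.07
Employee pension contribution: $901.11 × 0.058 = $52.26
Pre-tax total = $54.07 + $52.26 = $106.33
Taxable wages = $901.11 − $106.33 = $794.78
Local income tax: $794.78 × 0.02 = $15.90
State withholding: $794.78 × 0.0621 = $49.36
OASDI: cap not yet reached, full $901.11 is subject → $901.11 × 0.07 = $63.08
Garnishment: $901.11 × 0.0546 = $49.20
Total deductions = $54.07 + $52.26 + $15.90 + $49.36 + $63.08 + $49.20 = $283.87
Net pay = $901.11 − $283.87 = $617.24

$617.24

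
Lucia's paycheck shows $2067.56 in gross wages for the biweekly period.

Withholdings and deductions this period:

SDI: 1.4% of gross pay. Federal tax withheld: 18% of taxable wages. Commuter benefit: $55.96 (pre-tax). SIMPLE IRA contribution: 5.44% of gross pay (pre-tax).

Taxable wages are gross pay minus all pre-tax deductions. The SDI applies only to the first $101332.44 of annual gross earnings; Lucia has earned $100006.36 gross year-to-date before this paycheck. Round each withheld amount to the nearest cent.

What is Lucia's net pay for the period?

Commuter benefit: $55.96
SIMPLE IRA contribution: $2067.56 × 0.0544 = $112.48
Pre-tax total = $55.96 + $112.48 = $168.44
Taxable wages = $2067.56 − $168.44 = $1899.12
Federal tax withheld: $1899.12 × 0.18 = $341.84
SDI: only $101332.44 − $100006.36 = $1326.08 of this check is subject → $1326.08 × 0.014 = $18.57
Total deductions = $55.96 + $112.48 + $341.84 + $18.57 = $528.85
Net pay = $2067.56 − $528.85 = $1538.71

$1538.71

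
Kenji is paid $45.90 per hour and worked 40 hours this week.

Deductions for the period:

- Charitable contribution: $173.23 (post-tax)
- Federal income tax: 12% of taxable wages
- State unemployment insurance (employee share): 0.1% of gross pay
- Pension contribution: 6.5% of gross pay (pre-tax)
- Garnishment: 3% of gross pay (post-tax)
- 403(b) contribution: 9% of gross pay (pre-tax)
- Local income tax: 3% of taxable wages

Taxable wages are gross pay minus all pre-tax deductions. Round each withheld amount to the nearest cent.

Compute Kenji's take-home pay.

$1088.56

Gross pay: 40 × $45.90 = $1836.00
403(b) contribution: $1836.00 × 0.09 = $165.24
Pension contribution: $1836.00 × 0.065 = $119.34
Pre-tax total = $165.24 + $119.34 = $284.58
Taxable wages = $1836.00 − $284.58 = $1551.42
Local income tax: $1551.42 × 0.03 = $46.54
Federal income tax: $1551.42 × 0.12 = $186.17
State unemployment insurance (employee share): $1836.00 × 0.001 = $1.84
Charitable contribution: $173.23
Garnishment: $1836.00 × 0.03 = $55.08
Total deductions = $165.24 + $119.34 + $46.54 + $186.17 + $1.84 + $173.23 + $55.08 = $747.44
Net pay = $1836.00 − $747.44 = $1088.56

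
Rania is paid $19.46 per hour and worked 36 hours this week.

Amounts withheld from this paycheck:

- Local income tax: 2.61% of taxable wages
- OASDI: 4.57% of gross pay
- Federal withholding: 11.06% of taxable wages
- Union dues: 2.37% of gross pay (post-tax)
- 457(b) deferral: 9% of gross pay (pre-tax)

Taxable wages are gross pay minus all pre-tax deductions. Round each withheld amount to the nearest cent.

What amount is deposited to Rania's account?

$501.74

Gross pay: 36 × $19.46 = $700.56
457(b) deferral: $700.56 × 0.09 = $63.05
Taxable wages = $700.56 − $63.05 = $637.51
Federal withholding: $637.51 × 0.1106 = $70.51
Local income tax: $637.51 × 0.0261 = $16.64
OASDI: $700.56 × 0.0457 = $32.02
Union dues: $700.56 × 0.0237 = $16.60
Total deductions = $63.05 + $70.51 + $16.64 + $32.02 + $16.60 = $198.82
Net pay = $700.56 − $198.82 = $501.74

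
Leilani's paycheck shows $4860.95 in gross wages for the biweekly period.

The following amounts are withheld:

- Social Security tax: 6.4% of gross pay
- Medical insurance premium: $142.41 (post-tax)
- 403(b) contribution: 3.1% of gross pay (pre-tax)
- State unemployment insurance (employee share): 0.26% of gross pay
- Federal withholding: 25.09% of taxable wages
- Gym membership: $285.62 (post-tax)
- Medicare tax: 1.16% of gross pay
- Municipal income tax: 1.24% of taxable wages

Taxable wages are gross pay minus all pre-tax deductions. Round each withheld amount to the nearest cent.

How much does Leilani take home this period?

403(b) contribution: $4860.95 × 0.031 = $150.69
Taxable wages = $4860.95 − $150.69 = $4710.26
Municipal income tax: $4710.26 × 0.0124 = $58.41
Federal withholding: $4710.26 × 0.2509 = $1181.80
State unemployment insurance (employee share): $4860.95 × 0.0026 = $12.64
Social Security tax: $4860.95 × 0.064 = $311.10
Medicare tax: $4860.95 × 0.0116 = $56.39
Medical insurance premium: $142.41
Gym membership: $285.62
Total deductions = $150.69 + $58.41 + $1181.80 + $12.64 + $311.10 + $56.39 + $142.41 + $285.62 = $2199.06
Net pay = $4860.95 − $2199.06 = $2661.89

$2661.89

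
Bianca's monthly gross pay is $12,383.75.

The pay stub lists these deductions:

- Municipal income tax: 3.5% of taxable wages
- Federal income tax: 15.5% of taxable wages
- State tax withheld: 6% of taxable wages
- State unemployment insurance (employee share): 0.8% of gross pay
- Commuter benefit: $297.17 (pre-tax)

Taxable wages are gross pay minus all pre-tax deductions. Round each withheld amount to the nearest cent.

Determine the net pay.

$8,965.87

Commuter benefit: $297.17
Taxable wages = $12,383.75 − $297.17 = $12,086.58
Municipal income tax: $12,086.58 × 0.035 = $423.03
State tax withheld: $12,086.58 × 0.06 = $725.19
Federal income tax: $12,086.58 × 0.155 = $1,873.42
State unemployment insurance (employee share): $12,383.75 × 0.008 = $99.07
Total deductions = $297.17 + $423.03 + $725.19 + $1,873.42 + $99.07 = $3,417.88
Net pay = $12,383.75 − $3,417.88 = $8,965.87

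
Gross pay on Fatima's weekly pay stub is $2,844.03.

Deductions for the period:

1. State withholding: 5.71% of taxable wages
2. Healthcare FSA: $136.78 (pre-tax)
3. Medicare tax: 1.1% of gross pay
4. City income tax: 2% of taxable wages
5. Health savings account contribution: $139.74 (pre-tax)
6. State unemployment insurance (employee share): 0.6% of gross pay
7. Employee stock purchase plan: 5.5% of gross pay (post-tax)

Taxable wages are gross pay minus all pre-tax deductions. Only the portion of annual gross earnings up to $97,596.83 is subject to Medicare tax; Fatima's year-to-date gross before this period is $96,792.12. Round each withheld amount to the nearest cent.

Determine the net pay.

Health savings account contribution: $139.74
Healthcare FSA: $136.78
Pre-tax total = $139.74 + $136.78 = $276.52
Taxable wages = $2,844.03 − $276.52 = $2,567.51
City income tax: $2,567.51 × 0.02 = $51.35
State withholding: $2,567.51 × 0.0571 = $146.60
State unemployment insurance (employee share): $2,844.03 × 0.006 = $17.06
Medicare tax: only $97,596.83 − $96,792.12 = $804.71 of this check is subject → $804.71 × 0.011 = $8.85
Employee stock purchase plan: $2,844.03 × 0.055 = $156.42
Total deductions = $139.74 + $136.78 + $51.35 + $146.60 + $17.06 + $8.85 + $156.42 = $656.80
Net pay = $2,844.03 − $656.80 = $2,187.23

$2,187.23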